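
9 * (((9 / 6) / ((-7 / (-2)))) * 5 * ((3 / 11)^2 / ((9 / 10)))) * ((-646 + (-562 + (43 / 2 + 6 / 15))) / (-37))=1601235 / 31339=51.09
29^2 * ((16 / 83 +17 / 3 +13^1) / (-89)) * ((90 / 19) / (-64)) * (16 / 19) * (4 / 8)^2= 2.78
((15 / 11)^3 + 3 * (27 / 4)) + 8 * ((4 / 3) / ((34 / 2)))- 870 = -229868651 / 271524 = -846.59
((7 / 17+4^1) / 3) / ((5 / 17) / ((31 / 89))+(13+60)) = 775 / 38916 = 0.02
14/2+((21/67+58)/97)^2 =7.36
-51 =-51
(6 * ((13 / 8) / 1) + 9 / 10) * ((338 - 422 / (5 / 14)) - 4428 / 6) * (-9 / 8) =3789909 / 200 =18949.54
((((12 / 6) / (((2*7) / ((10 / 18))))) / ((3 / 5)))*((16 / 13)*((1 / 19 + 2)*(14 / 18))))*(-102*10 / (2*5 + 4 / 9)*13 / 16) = -55250 / 2679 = -20.62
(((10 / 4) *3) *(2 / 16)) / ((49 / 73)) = 1095 / 784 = 1.40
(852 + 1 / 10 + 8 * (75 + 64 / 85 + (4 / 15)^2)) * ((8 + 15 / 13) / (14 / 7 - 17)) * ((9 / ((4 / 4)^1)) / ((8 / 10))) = -78112979 / 7800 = -10014.48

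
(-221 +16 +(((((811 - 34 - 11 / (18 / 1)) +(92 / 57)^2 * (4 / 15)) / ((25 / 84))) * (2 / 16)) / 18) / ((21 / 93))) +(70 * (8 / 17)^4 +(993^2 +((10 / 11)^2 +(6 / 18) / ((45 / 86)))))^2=26133534373653399561462749642887303 / 26877993333371335089000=972302286465.95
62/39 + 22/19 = 2036/741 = 2.75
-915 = -915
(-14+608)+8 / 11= 6542 / 11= 594.73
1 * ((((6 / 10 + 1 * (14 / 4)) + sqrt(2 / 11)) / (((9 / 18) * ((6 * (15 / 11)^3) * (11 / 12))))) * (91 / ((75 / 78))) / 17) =104104 * sqrt(22) / 1434375 + 23475452 / 7171875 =3.61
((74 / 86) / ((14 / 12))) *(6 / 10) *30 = 3996 / 301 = 13.28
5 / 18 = 0.28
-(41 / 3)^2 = -1681 / 9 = -186.78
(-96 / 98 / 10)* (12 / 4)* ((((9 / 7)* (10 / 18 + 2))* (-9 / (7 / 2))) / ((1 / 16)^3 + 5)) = 40697856 / 81958135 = 0.50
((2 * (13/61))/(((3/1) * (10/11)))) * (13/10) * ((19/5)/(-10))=-35321/457500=-0.08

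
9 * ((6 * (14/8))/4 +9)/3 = 279/8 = 34.88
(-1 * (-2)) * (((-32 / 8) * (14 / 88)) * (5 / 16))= -35 / 88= -0.40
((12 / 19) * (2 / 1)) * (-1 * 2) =-48 / 19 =-2.53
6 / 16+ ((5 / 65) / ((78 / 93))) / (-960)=121649 / 324480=0.37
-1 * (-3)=3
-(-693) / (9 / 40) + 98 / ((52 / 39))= 6307 / 2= 3153.50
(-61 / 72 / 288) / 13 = -61 / 269568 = -0.00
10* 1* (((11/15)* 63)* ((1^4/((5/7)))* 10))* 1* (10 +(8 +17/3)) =153076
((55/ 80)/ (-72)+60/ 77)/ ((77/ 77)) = 0.77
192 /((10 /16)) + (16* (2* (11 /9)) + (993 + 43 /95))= 1145498 /855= 1339.76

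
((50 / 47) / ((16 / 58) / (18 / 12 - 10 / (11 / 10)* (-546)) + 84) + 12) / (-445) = -75117071373 / 2782654622030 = -0.03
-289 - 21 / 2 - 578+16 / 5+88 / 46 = -200649 / 230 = -872.39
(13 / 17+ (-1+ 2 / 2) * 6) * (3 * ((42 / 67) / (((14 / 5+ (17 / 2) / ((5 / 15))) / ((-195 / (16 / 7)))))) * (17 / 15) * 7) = -2608515 / 75844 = -34.39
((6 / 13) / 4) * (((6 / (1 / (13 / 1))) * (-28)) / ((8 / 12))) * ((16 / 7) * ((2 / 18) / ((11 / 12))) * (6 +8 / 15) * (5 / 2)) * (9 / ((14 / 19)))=-229824 / 11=-20893.09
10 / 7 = 1.43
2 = 2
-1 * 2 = -2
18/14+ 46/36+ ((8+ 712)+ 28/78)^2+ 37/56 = 44199553441/85176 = 518920.28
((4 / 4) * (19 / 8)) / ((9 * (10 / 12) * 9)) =19 / 540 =0.04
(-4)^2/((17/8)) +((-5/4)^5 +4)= 147579/17408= 8.48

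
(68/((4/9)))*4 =612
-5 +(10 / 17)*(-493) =-295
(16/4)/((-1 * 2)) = -2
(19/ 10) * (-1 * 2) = -19/ 5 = -3.80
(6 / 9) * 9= 6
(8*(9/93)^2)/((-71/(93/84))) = -18/15407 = -0.00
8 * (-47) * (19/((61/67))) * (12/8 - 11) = 4547156/61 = 74543.54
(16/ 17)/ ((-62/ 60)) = -480/ 527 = -0.91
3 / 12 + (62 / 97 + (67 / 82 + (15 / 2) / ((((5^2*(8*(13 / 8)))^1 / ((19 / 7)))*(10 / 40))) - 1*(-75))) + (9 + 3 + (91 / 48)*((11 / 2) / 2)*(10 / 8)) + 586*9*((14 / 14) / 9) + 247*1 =1290321179059 / 1389722880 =928.47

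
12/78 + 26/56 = 225/364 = 0.62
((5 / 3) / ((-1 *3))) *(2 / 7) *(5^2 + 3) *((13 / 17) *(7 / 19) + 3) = -42400 / 2907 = -14.59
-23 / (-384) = 23 / 384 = 0.06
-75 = -75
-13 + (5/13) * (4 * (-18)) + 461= 5464/13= 420.31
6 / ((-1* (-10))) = 0.60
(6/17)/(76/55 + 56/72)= 2970/18173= 0.16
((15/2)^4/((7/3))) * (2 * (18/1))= 1366875/28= 48816.96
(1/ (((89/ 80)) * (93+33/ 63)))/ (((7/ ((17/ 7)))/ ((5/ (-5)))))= -1020/ 305893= -0.00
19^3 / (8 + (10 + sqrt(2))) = 61731 / 161-6859 * sqrt(2) / 322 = 353.30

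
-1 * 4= -4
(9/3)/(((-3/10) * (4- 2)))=-5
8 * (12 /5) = 96 /5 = 19.20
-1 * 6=-6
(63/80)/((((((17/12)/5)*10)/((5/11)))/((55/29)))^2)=0.07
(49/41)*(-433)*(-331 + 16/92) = 161440153/943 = 171198.47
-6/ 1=-6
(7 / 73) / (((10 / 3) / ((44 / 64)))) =231 / 11680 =0.02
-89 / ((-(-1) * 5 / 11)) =-979 / 5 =-195.80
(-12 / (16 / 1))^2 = 9 / 16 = 0.56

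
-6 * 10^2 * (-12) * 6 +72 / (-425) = 18359928 / 425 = 43199.83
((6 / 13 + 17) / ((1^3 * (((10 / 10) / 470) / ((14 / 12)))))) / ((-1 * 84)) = -53345 / 468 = -113.99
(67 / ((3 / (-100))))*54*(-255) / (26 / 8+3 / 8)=246024000 / 29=8483586.21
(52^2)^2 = 7311616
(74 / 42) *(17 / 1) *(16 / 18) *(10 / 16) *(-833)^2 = 311754415 / 27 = 11546459.81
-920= -920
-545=-545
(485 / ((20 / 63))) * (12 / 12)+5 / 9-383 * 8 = -55285 / 36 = -1535.69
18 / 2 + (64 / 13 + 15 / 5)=16.92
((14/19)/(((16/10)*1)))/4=35/304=0.12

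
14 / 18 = 7 / 9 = 0.78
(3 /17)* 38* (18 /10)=1026 /85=12.07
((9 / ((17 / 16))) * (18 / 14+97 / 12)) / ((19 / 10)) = 94440 / 2261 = 41.77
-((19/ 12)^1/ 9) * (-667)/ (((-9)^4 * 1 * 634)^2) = 12673/ 1868711880917808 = 0.00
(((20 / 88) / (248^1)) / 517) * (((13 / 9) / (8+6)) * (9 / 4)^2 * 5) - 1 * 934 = -590146447507 / 631848448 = -934.00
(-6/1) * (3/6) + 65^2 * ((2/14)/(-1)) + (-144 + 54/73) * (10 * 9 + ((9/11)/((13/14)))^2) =-142229604058/10449439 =-13611.22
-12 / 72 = -0.17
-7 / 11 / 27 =-7 / 297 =-0.02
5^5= 3125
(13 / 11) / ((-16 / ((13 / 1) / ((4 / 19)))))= -3211 / 704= -4.56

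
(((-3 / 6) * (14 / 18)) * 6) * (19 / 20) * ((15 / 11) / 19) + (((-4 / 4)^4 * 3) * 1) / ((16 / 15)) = 467 / 176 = 2.65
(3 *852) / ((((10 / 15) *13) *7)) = 3834 / 91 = 42.13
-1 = -1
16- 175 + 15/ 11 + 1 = -1723/ 11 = -156.64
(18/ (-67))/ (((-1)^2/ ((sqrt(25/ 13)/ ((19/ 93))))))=-8370 * sqrt(13)/ 16549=-1.82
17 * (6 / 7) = 102 / 7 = 14.57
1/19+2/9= 47/171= 0.27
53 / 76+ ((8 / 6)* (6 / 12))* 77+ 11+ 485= 124951 / 228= 548.03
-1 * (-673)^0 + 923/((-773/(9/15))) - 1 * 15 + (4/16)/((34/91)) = -8435109/525640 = -16.05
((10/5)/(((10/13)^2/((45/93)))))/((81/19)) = 3211/8370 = 0.38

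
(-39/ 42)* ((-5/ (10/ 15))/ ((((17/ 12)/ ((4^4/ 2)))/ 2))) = 149760/ 119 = 1258.49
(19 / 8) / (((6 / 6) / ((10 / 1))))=95 / 4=23.75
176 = 176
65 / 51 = 1.27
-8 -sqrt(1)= -9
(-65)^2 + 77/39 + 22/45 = 2473066/585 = 4227.46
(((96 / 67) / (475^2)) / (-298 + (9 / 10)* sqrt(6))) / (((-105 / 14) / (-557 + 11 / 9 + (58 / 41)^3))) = -0.00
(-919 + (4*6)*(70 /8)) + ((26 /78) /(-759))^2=-3675972860 /5184729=-709.00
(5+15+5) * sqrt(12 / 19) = 50 * sqrt(57) / 19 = 19.87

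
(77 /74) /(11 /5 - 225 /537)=68915 /117956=0.58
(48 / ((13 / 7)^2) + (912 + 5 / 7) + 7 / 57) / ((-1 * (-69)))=2717042 / 202293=13.43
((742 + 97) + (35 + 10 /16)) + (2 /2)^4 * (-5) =6957 /8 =869.62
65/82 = 0.79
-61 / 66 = -0.92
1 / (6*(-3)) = -0.06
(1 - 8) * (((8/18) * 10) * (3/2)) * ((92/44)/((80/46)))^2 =-1958887/29040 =-67.45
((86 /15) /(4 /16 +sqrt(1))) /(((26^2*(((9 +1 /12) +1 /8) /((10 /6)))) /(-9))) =-2064 /186745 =-0.01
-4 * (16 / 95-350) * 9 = 1196424 / 95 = 12593.94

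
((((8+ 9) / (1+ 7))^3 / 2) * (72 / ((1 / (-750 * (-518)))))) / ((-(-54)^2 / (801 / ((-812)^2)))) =-55.91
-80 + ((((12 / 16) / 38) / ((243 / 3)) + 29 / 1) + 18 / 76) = -50.76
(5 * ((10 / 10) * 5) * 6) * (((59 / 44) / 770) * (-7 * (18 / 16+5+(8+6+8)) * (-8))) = 199125 / 484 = 411.42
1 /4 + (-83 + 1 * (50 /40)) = -81.50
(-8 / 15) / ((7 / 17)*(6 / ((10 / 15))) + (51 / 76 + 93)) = -10336 / 1887165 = -0.01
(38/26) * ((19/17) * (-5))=-1805/221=-8.17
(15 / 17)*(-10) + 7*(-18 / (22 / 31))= -34851 / 187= -186.37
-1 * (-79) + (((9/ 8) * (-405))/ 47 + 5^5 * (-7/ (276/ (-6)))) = 4711857/ 8648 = 544.85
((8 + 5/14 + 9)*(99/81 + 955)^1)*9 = 1045629/7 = 149375.57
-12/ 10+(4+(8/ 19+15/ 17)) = 4.10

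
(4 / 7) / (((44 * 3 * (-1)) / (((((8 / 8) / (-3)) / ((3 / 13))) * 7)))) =13 / 297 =0.04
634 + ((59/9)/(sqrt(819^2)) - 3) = 4651160/7371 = 631.01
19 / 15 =1.27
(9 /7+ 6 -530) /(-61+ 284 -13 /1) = -3659 /1470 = -2.49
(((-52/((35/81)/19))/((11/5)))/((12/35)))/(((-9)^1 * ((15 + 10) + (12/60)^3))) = 154375/11462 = 13.47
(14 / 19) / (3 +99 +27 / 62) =868 / 120669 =0.01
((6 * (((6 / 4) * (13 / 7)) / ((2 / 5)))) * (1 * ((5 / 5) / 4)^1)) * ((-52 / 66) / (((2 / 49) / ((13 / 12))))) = -76895 / 352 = -218.45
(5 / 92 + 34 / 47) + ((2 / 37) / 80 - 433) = -691502649 / 1599880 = -432.22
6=6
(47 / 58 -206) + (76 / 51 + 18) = -185.70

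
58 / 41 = 1.41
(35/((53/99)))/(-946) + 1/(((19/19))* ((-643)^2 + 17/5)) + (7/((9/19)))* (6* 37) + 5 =23219104874438/7066935147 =3285.60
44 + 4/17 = 752/17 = 44.24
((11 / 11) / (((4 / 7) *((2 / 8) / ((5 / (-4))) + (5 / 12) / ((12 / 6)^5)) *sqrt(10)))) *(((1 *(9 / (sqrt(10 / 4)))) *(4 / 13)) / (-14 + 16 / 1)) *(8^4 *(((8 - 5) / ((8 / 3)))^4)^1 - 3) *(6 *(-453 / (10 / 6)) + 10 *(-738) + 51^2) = 2542305128832 / 23335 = 108948152.08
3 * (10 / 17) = 30 / 17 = 1.76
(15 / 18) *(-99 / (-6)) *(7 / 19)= 385 / 76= 5.07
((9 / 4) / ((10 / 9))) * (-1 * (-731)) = 1480.28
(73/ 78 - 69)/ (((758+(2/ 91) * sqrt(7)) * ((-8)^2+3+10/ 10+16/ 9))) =-183102101/ 142285794208+5309 * sqrt(7)/ 142285794208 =-0.00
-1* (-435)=435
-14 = -14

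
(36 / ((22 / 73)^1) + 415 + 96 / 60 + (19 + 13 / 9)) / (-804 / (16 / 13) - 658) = -1101868 / 2596275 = -0.42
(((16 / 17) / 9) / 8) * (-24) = -16 / 51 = -0.31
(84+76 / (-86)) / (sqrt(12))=1787*sqrt(3) / 129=23.99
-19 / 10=-1.90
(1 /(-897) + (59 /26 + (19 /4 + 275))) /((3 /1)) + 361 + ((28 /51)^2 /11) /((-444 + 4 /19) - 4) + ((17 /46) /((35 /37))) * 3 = 89390375499773 /195955022340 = 456.18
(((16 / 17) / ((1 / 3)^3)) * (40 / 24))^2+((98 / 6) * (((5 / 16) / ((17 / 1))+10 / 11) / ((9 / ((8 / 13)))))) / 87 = 116090229725 / 64718082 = 1793.78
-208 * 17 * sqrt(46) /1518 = -1768 * sqrt(46) /759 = -15.80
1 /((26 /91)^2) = 49 /4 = 12.25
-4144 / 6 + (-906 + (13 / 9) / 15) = -215537 / 135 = -1596.57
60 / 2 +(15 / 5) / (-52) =1557 / 52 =29.94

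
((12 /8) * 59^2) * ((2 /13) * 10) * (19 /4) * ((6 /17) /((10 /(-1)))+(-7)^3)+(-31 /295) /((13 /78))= -853352866791 /65195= -13089237.93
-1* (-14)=14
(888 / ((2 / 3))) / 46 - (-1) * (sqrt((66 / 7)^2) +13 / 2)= 44.89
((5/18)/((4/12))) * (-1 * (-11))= 55/6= 9.17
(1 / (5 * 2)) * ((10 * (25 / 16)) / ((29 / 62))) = 775 / 232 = 3.34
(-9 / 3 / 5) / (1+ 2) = -1 / 5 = -0.20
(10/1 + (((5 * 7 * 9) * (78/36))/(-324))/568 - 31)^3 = -17111741595401066327/1846742145564672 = -9265.91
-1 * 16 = -16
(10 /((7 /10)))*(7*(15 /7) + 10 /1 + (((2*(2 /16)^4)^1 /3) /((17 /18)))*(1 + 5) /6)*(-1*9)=-97920675 /30464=-3214.31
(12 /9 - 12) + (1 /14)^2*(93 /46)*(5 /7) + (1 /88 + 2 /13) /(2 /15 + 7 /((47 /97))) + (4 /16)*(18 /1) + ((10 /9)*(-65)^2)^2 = 82798440377389631221 /3757109648292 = 22037802.49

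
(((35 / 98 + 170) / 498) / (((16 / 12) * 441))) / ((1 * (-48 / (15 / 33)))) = -1325 / 240506112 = -0.00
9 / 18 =1 / 2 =0.50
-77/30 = -2.57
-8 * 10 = -80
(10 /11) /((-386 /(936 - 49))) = -4435 /2123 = -2.09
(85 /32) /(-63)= -85 /2016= -0.04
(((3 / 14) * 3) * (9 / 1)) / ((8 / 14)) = 81 / 8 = 10.12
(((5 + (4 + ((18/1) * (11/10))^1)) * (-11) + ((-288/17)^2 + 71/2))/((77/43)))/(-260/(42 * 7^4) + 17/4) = 10210526214/13616245115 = 0.75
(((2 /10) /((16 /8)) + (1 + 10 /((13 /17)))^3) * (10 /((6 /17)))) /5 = 1041880139 /65910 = 15807.62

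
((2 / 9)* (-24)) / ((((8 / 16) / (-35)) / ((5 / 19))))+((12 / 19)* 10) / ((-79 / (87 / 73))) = 32263880 / 328719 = 98.15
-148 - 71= -219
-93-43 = -136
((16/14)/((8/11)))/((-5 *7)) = -0.04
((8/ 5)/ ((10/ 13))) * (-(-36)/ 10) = 936/ 125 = 7.49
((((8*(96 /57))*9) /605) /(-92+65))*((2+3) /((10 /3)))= -128 /11495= -0.01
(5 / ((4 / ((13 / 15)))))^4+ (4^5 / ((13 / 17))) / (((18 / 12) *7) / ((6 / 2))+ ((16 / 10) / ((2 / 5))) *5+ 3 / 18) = 1109278667 / 19139328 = 57.96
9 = 9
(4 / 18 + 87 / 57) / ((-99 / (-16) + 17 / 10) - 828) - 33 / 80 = -372145187 / 897531120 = -0.41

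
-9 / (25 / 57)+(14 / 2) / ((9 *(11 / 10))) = -49037 / 2475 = -19.81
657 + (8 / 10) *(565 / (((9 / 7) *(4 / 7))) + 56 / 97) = 5555266 / 4365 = 1272.68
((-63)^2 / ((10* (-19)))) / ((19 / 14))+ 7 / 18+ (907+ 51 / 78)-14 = 185557804 / 211185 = 878.65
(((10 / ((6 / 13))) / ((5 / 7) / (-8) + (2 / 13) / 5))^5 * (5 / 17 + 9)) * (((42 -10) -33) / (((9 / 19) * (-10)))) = -222579103771630121152000000000 / 16300304658921447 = -13654904520438.43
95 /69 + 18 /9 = 233 /69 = 3.38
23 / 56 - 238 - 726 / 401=-5375961 / 22456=-239.40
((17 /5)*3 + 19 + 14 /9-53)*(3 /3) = -1001 /45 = -22.24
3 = 3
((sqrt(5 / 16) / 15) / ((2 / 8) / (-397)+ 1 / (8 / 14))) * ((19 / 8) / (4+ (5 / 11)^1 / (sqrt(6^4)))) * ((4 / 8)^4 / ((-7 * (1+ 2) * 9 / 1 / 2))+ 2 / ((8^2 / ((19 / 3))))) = 98986789 * sqrt(5) / 88991118720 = 0.00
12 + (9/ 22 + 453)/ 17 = 14463/ 374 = 38.67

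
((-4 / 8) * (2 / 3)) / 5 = -1 / 15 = -0.07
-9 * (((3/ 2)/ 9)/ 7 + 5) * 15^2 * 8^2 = -4557600/ 7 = -651085.71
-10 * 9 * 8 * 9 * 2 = -12960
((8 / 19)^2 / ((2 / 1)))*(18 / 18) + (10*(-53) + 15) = -185883 / 361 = -514.91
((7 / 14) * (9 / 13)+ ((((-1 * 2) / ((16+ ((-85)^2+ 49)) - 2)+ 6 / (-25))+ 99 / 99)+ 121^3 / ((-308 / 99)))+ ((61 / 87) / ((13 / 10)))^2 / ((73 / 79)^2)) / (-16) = 77352945289701090941 / 2173488523765650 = 35589.30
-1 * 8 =-8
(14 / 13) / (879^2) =14 / 10044333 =0.00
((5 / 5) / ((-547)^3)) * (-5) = 5 / 163667323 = 0.00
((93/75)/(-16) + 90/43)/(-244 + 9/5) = -34667/4165840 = -0.01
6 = 6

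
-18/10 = -9/5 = -1.80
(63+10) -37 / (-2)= 183 / 2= 91.50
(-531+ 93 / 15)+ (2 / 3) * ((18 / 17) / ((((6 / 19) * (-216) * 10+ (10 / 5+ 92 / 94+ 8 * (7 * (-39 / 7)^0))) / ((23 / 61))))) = -126179674343 / 240433635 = -524.80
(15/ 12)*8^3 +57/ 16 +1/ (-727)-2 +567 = 14057983/ 11632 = 1208.56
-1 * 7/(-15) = 7/15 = 0.47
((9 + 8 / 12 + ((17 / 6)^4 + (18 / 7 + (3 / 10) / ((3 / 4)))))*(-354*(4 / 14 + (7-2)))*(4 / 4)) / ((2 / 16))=-7632857317 / 6615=-1153871.10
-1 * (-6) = 6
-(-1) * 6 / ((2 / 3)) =9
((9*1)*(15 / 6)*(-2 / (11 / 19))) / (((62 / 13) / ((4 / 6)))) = -3705 / 341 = -10.87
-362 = -362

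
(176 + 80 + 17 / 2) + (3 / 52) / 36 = 165049 / 624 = 264.50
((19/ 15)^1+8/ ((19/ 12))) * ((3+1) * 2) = 50.55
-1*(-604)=604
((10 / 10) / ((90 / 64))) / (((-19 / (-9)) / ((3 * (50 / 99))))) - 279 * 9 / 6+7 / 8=-2092247 / 5016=-417.11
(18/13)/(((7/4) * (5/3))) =0.47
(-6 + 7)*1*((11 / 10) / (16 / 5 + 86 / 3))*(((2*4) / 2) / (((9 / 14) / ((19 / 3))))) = 2926 / 2151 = 1.36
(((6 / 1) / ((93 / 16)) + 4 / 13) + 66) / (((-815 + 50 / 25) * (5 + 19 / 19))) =-0.01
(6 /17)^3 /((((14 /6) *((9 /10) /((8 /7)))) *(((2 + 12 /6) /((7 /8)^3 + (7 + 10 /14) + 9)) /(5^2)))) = 4123125 /1586032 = 2.60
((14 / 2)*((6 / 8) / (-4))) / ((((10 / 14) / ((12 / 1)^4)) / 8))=-1524096 / 5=-304819.20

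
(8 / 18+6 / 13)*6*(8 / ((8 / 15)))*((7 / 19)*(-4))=-29680 / 247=-120.16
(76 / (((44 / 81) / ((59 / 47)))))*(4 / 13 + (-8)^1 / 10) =-2905632 / 33605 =-86.46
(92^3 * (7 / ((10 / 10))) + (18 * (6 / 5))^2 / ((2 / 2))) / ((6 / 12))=10902565.12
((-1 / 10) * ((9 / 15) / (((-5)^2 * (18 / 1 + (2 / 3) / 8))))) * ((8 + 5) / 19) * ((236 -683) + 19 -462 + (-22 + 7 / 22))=75699 / 914375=0.08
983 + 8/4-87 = 898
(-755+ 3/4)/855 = -3017/3420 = -0.88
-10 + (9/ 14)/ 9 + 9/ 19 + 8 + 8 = 1741/ 266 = 6.55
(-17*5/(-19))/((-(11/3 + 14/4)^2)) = -0.09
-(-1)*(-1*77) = -77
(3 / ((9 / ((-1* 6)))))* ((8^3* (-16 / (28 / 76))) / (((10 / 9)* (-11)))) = -3638.52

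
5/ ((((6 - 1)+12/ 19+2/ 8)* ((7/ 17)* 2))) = 3230/ 3129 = 1.03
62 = 62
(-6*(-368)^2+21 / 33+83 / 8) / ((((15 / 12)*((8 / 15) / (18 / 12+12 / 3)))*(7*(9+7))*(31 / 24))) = -643526127 / 13888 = -46336.85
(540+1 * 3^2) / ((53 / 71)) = 38979 / 53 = 735.45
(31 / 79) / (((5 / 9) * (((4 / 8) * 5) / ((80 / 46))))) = 4464 / 9085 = 0.49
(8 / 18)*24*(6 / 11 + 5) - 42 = 566 / 33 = 17.15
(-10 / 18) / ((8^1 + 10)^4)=-5 / 944784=-0.00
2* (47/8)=47/4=11.75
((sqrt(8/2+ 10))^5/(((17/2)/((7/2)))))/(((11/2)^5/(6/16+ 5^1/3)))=268912 * sqrt(14)/8213601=0.12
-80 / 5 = -16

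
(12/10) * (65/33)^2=1690/363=4.66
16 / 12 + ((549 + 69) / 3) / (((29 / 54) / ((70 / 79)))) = 2345204 / 6873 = 341.22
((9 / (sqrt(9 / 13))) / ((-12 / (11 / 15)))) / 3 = -11 * sqrt(13) / 180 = -0.22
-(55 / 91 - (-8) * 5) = -3695 / 91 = -40.60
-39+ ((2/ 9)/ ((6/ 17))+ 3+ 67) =854/ 27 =31.63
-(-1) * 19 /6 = 3.17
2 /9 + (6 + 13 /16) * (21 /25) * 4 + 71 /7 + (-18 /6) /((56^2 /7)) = 33.25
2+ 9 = 11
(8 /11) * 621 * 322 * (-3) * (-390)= 1871644320 /11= 170149483.64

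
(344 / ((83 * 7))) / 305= 344 / 177205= 0.00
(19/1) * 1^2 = 19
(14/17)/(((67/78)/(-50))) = -54600/1139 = -47.94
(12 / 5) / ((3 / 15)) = 12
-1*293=-293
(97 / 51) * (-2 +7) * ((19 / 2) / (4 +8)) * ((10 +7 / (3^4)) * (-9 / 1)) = -7528655 / 11016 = -683.43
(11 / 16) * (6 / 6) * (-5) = -55 / 16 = -3.44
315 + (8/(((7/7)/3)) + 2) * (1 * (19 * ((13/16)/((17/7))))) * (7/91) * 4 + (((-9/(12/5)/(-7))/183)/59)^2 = 63158997522913/172634931728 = 365.85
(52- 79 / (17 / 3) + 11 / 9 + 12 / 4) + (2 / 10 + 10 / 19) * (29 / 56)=34721233 / 813960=42.66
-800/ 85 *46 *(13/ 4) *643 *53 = -815169680/ 17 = -47951157.65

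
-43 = -43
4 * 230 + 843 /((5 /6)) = 9658 /5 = 1931.60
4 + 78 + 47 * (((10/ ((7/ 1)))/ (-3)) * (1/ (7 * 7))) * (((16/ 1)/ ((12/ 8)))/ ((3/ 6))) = 223054/ 3087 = 72.26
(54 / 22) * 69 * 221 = 411723 / 11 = 37429.36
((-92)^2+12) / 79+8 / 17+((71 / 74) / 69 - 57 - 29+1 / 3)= 50536365 / 2285786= 22.11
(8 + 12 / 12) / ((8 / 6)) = 27 / 4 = 6.75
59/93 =0.63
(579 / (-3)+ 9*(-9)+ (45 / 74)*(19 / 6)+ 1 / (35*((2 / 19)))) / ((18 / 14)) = -469313 / 2220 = -211.40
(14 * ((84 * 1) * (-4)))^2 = 22127616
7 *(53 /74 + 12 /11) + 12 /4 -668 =-531013 /814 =-652.35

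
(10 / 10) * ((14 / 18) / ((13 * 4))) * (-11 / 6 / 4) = -77 / 11232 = -0.01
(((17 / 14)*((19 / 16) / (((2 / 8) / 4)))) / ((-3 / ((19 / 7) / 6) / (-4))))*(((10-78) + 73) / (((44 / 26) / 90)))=1994525 / 539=3700.42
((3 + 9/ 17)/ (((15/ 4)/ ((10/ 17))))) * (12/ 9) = 640/ 867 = 0.74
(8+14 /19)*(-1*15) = -2490 /19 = -131.05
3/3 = 1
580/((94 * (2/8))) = 1160/47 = 24.68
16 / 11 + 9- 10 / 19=2075 / 209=9.93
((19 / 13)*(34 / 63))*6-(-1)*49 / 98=2857 / 546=5.23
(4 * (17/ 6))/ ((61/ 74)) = 2516/ 183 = 13.75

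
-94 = -94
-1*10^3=-1000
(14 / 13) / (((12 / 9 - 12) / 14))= -147 / 104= -1.41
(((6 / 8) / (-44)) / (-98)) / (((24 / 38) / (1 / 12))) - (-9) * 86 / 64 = 10012483 / 827904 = 12.09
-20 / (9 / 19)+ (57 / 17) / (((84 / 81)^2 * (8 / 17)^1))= -2009383 / 56448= -35.60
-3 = -3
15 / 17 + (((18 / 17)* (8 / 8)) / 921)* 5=4635 / 5219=0.89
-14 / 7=-2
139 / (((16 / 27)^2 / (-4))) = -1583.30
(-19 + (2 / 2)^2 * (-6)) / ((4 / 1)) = -6.25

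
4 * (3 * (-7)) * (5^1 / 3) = -140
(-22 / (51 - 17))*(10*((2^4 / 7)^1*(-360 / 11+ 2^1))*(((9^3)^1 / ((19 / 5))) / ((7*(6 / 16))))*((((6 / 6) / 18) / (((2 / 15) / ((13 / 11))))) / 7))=2847312000 / 1218679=2336.39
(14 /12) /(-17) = -7 /102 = -0.07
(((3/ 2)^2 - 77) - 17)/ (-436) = 367/ 1744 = 0.21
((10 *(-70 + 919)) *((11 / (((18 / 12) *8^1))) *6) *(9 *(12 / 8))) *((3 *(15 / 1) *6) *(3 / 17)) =510609825 / 17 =30035872.06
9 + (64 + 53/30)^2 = 4334.25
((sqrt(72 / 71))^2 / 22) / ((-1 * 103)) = -36 / 80443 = -0.00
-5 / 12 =-0.42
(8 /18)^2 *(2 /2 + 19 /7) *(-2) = -832 /567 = -1.47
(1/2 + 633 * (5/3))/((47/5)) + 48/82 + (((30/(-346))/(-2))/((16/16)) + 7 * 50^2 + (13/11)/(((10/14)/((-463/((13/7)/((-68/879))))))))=284378510382016/16116820995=17644.83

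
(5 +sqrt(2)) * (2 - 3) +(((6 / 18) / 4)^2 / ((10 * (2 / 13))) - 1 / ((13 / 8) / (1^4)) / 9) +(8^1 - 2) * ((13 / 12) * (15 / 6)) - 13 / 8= 119323 / 12480 - sqrt(2)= 8.15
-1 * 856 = -856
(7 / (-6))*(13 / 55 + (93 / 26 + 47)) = -169547 / 2860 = -59.28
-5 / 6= -0.83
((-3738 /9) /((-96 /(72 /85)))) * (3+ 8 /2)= 4361 /170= 25.65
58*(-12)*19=-13224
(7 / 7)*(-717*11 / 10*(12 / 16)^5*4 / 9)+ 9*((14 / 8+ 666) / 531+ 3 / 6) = -10174871 / 151040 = -67.37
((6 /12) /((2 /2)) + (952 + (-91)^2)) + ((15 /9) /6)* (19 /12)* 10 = 997693 /108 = 9237.90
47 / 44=1.07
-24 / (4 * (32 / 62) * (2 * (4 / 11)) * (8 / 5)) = -5115 / 512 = -9.99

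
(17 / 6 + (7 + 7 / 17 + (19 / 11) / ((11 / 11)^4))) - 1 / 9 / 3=120523 / 10098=11.94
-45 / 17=-2.65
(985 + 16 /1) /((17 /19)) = 19019 /17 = 1118.76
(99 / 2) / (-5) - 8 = -179 / 10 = -17.90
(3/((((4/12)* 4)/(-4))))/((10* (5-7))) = 9/20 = 0.45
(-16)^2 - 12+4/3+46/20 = 7429/30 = 247.63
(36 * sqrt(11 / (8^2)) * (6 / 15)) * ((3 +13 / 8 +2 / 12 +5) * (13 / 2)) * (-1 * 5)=-9165 * sqrt(11) / 16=-1899.80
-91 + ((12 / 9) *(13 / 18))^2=-65663 / 729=-90.07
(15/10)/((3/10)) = 5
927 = 927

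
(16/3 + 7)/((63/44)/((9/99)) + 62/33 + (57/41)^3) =112203388/184824643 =0.61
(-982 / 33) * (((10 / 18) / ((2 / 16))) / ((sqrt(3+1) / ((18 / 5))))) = -7856 / 33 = -238.06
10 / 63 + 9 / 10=667 / 630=1.06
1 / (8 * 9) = 1 / 72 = 0.01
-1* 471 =-471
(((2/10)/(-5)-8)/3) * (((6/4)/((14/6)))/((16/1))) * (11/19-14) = 30753/21280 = 1.45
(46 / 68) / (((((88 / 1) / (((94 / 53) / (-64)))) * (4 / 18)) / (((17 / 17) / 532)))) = -0.00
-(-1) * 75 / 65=15 / 13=1.15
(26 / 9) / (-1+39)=13 / 171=0.08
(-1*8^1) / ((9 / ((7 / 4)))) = -14 / 9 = -1.56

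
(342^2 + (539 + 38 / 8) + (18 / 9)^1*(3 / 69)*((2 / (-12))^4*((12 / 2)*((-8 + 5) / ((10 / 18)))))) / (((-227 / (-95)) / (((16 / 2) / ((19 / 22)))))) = 2378356816 / 5221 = 455536.64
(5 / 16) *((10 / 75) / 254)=1 / 6096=0.00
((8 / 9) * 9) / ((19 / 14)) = 112 / 19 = 5.89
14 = 14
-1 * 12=-12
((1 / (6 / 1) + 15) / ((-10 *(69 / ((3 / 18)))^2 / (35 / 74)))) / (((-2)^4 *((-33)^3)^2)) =-637 / 3144975524561198592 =-0.00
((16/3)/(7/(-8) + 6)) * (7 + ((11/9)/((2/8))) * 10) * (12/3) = 257536/1107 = 232.64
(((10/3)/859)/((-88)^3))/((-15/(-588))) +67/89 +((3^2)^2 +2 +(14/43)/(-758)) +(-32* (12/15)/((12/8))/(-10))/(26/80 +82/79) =582850441810950151313/6856697600683487040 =85.00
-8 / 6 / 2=-2 / 3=-0.67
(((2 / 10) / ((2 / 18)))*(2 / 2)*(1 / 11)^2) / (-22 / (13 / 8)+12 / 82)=-4797 / 4318490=-0.00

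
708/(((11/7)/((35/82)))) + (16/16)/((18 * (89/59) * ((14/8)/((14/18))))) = 625289788/3251259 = 192.32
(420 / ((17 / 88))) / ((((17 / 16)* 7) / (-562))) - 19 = -47483251 / 289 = -164301.91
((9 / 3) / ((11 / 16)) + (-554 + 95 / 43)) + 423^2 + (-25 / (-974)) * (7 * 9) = 178383.19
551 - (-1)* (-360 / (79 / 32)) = 32009 / 79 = 405.18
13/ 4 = 3.25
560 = 560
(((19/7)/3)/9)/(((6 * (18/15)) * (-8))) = -95/54432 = -0.00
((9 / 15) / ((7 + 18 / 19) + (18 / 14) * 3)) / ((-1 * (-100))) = 399 / 785000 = 0.00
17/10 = 1.70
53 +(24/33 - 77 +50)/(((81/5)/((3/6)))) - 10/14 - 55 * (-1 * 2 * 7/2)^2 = -2643.53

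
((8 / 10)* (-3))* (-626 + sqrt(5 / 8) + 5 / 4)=7497 / 5- 3* sqrt(10) / 5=1497.50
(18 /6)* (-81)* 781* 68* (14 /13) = -180673416 /13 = -13897955.08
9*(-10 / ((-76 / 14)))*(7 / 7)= 315 / 19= 16.58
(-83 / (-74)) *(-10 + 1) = -747 / 74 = -10.09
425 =425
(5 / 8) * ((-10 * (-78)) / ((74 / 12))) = 2925 / 37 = 79.05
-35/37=-0.95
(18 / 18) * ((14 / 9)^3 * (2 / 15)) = 5488 / 10935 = 0.50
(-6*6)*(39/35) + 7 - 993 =-1026.11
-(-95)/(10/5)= 95/2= 47.50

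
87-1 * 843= -756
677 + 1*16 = 693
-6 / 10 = -3 / 5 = -0.60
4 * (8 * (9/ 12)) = 24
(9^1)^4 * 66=433026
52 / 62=26 / 31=0.84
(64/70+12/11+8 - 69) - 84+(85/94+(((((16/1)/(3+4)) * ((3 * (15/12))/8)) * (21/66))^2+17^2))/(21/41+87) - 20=-1824636029603/11426775360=-159.68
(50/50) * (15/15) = 1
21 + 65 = 86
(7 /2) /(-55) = -7 /110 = -0.06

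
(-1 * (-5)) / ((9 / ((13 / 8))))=65 / 72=0.90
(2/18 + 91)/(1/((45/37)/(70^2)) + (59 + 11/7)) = 1435/64409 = 0.02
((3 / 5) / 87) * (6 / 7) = 6 / 1015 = 0.01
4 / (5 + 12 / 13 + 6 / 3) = 52 / 103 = 0.50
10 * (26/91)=20/7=2.86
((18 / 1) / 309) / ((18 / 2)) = 2 / 309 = 0.01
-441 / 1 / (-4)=441 / 4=110.25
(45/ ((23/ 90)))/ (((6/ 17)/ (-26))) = -298350/ 23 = -12971.74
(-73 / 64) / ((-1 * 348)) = 73 / 22272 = 0.00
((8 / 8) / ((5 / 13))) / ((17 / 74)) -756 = -63298 / 85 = -744.68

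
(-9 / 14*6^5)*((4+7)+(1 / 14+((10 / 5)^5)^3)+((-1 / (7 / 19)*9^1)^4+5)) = -32673802272408 / 16807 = -1944059158.23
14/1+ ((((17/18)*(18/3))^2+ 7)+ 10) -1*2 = 550/9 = 61.11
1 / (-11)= -1 / 11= -0.09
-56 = -56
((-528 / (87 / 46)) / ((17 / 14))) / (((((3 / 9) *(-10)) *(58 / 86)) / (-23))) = -168145824 / 71485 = -2352.18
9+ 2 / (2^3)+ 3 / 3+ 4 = 57 / 4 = 14.25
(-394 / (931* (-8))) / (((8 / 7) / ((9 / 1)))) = 1773 / 4256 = 0.42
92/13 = 7.08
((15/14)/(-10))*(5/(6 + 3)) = -5/84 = -0.06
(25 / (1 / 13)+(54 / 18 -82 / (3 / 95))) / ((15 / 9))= -6806 / 5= -1361.20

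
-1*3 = -3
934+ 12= 946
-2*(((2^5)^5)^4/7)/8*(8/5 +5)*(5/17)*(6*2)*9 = -1129476684803352396733562555990016/119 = -9491400712633213417929097000000.00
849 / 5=169.80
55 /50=11 /10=1.10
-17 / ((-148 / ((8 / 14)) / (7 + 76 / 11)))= 2601 / 2849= 0.91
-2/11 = -0.18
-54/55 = -0.98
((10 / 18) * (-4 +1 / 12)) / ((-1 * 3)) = 235 / 324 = 0.73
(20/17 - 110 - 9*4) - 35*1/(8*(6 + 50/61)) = -8229831/56576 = -145.47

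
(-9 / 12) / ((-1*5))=3 / 20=0.15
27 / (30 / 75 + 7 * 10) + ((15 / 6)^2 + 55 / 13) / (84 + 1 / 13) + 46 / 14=10217533 / 2693152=3.79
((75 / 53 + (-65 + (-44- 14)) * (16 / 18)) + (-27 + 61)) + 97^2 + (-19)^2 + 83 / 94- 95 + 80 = 144706645 / 14946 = 9681.96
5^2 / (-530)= -5 / 106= -0.05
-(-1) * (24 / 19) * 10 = 12.63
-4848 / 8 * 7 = -4242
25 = 25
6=6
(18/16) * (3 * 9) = 243/8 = 30.38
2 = 2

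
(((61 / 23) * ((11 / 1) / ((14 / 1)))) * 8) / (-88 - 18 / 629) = -844118 / 4457285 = -0.19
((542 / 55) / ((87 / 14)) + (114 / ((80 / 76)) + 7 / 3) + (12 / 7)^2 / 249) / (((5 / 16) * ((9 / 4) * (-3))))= -46593718816 / 875726775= -53.21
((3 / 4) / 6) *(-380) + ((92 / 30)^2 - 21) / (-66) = -351383 / 7425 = -47.32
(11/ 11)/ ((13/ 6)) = 0.46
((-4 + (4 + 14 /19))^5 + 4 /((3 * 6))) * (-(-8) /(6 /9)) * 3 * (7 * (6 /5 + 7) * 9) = 8172.31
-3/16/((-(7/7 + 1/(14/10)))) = 7/64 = 0.11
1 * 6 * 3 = 18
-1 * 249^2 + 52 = -61949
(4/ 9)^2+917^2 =68112025/ 81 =840889.20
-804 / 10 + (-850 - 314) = -1244.40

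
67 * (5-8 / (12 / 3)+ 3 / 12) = 871 / 4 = 217.75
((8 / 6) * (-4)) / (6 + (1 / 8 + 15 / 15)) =-128 / 171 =-0.75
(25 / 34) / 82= 25 / 2788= 0.01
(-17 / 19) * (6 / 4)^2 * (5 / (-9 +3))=255 / 152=1.68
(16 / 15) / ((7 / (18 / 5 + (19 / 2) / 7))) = 2776 / 3675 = 0.76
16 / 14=8 / 7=1.14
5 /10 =1 /2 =0.50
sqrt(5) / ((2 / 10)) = 5 *sqrt(5) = 11.18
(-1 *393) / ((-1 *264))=131 / 88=1.49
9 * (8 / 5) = 72 / 5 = 14.40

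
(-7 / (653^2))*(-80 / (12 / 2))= 280 / 1279227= 0.00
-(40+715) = -755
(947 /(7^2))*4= 3788 /49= 77.31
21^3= 9261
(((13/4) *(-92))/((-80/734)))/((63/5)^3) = 2743325/2000376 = 1.37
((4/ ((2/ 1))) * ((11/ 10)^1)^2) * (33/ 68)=3993/ 3400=1.17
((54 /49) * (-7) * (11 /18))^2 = 1089 /49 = 22.22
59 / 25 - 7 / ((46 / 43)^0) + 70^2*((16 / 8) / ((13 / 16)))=3918492 / 325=12056.90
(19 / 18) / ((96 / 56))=133 / 216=0.62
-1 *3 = -3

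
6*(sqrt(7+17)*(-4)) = -48*sqrt(6) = -117.58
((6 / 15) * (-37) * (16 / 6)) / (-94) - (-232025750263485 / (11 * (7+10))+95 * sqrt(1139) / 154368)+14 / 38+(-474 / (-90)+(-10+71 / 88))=1240779413170.56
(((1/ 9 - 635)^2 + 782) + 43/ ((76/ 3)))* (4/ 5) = 2486208937/ 7695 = 323094.08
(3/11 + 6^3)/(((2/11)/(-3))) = -7137/2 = -3568.50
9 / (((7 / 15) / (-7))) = -135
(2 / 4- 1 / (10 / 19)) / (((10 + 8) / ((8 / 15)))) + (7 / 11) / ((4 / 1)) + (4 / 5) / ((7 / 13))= 333331 / 207900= 1.60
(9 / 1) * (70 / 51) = 210 / 17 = 12.35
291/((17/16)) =4656/17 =273.88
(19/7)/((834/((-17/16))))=-323/93408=-0.00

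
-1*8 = -8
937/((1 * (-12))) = -937/12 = -78.08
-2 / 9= -0.22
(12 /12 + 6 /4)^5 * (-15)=-46875 /32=-1464.84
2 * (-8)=-16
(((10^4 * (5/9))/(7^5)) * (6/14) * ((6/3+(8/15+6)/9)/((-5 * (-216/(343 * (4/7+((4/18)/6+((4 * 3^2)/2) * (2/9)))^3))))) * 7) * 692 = 42067663063504000/723486239847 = 58145.77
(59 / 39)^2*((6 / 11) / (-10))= -3481 / 27885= -0.12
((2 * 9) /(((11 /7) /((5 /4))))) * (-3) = -945 /22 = -42.95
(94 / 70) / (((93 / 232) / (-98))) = -152656 / 465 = -328.29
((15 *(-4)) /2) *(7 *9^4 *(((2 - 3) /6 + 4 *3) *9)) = -146736765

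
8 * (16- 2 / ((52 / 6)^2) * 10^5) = -3578368 / 169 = -21173.78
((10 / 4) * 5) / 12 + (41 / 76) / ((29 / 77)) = 32717 / 13224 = 2.47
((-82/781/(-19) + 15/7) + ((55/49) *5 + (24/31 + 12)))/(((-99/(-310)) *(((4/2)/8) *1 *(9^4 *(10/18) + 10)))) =411434608/5846699551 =0.07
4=4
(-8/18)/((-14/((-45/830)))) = -1/581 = -0.00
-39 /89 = -0.44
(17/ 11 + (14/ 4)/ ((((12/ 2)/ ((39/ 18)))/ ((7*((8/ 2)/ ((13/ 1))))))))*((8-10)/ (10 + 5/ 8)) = -1352/ 1683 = -0.80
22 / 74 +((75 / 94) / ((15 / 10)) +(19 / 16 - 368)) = -10183119 / 27824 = -365.98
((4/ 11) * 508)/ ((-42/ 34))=-34544/ 231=-149.54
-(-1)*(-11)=-11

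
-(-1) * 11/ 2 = 11/ 2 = 5.50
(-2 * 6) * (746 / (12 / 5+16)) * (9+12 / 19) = -2047770 / 437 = -4685.97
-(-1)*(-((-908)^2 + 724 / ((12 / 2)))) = -2473754 / 3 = -824584.67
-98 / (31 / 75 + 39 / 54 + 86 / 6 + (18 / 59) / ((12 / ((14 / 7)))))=-2601900 / 412049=-6.31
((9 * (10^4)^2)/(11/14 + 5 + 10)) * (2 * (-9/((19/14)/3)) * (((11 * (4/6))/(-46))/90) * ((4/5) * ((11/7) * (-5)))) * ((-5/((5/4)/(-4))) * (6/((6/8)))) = -312238080000000/96577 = -3233048034.21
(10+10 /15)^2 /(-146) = -512 /657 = -0.78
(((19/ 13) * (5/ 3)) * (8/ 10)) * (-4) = -304/ 39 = -7.79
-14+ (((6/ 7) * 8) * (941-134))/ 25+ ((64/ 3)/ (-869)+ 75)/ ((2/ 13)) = 633868979/ 912450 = 694.69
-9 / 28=-0.32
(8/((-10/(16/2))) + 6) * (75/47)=-30/47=-0.64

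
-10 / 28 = -5 / 14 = -0.36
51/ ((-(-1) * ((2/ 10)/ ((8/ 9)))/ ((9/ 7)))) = 2040/ 7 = 291.43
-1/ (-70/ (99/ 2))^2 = -9801/ 19600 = -0.50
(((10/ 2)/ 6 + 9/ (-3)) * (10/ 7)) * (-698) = 45370/ 21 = 2160.48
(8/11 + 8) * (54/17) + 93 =22575/187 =120.72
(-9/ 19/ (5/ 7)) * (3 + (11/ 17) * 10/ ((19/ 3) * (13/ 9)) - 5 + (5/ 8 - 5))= 11994507/ 3191240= 3.76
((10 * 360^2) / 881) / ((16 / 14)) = 1134000 / 881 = 1287.17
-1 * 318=-318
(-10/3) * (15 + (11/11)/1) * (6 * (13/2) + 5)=-7040/3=-2346.67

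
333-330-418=-415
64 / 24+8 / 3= 16 / 3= 5.33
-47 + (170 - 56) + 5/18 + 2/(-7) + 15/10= 4315/63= 68.49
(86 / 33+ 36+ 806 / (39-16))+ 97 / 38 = 76.20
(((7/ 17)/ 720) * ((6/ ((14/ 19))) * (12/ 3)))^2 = 361/ 1040400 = 0.00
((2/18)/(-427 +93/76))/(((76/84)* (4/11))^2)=-5929/2459284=-0.00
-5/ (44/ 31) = -155/ 44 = -3.52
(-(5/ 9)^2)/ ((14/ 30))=-125/ 189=-0.66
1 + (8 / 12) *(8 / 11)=49 / 33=1.48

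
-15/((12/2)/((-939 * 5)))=23475/2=11737.50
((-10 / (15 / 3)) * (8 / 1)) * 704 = -11264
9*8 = 72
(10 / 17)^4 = 10000 / 83521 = 0.12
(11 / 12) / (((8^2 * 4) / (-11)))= -121 / 3072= -0.04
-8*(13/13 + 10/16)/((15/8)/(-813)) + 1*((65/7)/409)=80691117/14315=5636.82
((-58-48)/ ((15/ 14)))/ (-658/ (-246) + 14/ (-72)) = -104304/ 2615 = -39.89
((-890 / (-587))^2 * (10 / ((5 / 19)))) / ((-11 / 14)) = -421397200 / 3790259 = -111.18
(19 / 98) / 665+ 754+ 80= 2860621 / 3430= 834.00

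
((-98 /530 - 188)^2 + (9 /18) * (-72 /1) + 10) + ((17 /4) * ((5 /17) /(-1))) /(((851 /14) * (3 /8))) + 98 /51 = 35389.43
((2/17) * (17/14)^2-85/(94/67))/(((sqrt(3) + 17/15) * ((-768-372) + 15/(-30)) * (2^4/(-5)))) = 22173525/2027713198-19564875 * sqrt(3)/2027713198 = -0.01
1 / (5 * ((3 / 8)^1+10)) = 8 / 415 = 0.02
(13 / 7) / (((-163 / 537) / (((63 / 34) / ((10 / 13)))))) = -816777 / 55420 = -14.74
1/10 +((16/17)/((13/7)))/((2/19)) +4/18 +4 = 181729/19890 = 9.14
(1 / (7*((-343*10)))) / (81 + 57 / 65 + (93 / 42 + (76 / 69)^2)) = -61893 / 126766681909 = -0.00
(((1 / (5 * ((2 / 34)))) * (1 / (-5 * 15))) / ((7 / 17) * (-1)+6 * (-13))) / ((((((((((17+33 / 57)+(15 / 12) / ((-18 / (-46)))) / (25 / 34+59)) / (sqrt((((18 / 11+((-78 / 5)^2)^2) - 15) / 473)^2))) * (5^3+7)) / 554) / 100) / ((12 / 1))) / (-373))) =-42722206857957268944 / 109276934284375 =-390953.56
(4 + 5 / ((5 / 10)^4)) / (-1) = -84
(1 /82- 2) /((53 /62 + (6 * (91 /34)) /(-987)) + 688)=-4037347 /1399071085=-0.00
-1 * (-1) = 1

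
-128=-128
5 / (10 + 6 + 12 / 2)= 5 / 22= 0.23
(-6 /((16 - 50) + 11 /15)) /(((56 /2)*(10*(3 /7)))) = 0.00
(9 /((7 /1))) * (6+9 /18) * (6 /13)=27 /7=3.86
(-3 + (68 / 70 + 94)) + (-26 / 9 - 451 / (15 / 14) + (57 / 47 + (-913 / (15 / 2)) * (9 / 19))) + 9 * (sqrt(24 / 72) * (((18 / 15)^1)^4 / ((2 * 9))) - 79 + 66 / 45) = -305514833 / 281295 + 216 * sqrt(3) / 625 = -1085.50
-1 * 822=-822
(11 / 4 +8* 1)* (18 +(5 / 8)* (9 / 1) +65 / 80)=16813 / 64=262.70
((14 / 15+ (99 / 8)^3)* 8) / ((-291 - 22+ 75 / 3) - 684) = -14561653 / 933120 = -15.61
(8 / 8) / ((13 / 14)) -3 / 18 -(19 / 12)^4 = -1448797 / 269568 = -5.37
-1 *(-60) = 60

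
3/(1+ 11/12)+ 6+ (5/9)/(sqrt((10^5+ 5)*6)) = sqrt(66670)/360018+ 174/23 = 7.57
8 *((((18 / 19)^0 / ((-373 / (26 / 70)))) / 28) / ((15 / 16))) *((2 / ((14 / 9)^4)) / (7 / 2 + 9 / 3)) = -17496 / 1097076925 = -0.00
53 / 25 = 2.12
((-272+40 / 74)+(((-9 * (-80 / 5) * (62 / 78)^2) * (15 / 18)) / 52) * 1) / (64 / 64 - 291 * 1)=32922217 / 35360715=0.93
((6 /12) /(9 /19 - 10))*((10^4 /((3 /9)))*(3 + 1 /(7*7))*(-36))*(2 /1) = 342424.17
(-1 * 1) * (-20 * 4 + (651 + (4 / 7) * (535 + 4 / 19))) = -116619 / 133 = -876.83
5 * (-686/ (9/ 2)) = -6860/ 9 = -762.22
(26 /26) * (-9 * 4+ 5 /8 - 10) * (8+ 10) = -3267 /4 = -816.75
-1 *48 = -48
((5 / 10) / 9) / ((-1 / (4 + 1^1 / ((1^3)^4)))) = -5 / 18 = -0.28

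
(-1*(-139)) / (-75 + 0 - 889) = -0.14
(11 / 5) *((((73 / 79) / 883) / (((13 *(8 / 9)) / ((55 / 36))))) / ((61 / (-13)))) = -8833 / 136165664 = -0.00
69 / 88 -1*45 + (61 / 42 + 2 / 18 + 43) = 0.35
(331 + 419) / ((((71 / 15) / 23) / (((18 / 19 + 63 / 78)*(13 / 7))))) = 112168125 / 9443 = 11878.44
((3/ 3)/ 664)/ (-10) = -1/ 6640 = -0.00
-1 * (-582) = 582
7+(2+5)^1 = 14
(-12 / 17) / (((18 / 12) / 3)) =-24 / 17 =-1.41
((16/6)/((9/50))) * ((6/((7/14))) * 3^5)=43200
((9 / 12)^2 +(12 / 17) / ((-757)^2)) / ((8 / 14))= 613736823 / 623477312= 0.98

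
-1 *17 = -17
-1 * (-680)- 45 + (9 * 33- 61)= 871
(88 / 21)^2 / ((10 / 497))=274912 / 315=872.74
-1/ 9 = -0.11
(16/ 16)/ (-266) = -1/ 266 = -0.00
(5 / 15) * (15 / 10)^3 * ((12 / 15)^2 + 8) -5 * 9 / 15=168 / 25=6.72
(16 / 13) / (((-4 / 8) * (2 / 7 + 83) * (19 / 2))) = -448 / 144001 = -0.00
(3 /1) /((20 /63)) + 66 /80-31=-20.72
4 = 4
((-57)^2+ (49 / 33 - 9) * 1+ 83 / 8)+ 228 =918683 / 264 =3479.86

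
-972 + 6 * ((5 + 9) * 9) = -216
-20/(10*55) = -2/55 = -0.04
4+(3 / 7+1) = 38 / 7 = 5.43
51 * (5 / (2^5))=7.97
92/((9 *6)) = 46/27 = 1.70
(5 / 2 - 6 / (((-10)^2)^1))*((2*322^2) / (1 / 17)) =215040616 / 25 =8601624.64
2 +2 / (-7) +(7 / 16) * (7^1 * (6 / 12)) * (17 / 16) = 11975 / 3584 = 3.34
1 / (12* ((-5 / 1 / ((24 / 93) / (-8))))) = 1 / 1860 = 0.00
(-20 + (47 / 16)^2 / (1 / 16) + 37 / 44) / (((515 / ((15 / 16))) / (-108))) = -1695087 / 72512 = -23.38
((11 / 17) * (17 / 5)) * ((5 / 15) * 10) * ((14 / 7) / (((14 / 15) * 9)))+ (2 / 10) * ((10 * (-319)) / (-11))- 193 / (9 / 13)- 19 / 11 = -152986 / 693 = -220.76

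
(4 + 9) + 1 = 14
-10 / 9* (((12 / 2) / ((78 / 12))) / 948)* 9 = -10 / 1027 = -0.01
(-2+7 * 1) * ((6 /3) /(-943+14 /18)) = -9 /848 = -0.01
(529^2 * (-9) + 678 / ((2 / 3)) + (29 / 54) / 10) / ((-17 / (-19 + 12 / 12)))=-1359478051 / 510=-2665643.24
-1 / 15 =-0.07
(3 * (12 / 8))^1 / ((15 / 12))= 18 / 5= 3.60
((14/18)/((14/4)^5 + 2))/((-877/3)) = -0.00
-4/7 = -0.57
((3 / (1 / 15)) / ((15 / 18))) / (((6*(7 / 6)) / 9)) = 486 / 7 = 69.43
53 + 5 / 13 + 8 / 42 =14626 / 273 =53.58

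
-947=-947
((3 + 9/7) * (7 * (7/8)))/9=35/12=2.92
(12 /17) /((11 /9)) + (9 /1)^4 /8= 1227771 /1496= 820.70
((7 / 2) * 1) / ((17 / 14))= 49 / 17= 2.88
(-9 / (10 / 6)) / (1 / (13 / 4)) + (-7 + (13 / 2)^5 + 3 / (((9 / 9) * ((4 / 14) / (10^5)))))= 169852537 / 160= 1061578.36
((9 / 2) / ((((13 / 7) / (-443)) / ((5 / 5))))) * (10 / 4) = -139545 / 52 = -2683.56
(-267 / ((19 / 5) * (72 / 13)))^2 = 33466225 / 207936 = 160.94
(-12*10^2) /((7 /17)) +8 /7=-20392 /7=-2913.14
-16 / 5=-3.20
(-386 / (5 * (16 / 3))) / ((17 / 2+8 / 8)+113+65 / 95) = -11001 / 93620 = -0.12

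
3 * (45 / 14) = 135 / 14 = 9.64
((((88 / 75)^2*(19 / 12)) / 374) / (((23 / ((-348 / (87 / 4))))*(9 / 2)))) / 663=-53504 / 39371011875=-0.00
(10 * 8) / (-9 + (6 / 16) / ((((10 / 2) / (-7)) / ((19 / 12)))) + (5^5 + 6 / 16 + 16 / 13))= 166400 / 6482891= 0.03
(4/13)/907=4/11791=0.00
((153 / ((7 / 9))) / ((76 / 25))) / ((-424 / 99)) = -15.11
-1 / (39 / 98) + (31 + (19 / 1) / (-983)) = 1091372 / 38337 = 28.47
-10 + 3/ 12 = -39/ 4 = -9.75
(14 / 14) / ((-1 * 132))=-1 / 132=-0.01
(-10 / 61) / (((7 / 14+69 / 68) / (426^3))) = -52569967680 / 6283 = -8367016.98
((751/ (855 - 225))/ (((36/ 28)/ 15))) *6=751/ 9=83.44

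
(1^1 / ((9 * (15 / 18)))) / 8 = 1 / 60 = 0.02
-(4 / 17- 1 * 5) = 81 / 17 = 4.76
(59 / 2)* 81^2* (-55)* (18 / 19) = -191614005 / 19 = -10084947.63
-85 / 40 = -2.12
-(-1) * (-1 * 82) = -82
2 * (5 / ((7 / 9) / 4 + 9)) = 360 / 331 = 1.09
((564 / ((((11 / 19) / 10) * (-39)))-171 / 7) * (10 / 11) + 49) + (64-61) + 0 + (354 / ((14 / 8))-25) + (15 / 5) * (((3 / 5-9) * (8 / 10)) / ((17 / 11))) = -154657609 / 4679675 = -33.05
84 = 84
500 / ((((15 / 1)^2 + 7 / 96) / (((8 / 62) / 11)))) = 0.03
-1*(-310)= 310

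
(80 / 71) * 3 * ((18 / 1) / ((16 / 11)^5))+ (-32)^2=2404106557 / 2326528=1033.35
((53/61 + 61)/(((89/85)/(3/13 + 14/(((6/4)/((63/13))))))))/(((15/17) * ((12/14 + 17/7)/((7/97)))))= 10528391958/157457287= 66.87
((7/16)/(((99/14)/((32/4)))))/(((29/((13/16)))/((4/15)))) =637/172260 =0.00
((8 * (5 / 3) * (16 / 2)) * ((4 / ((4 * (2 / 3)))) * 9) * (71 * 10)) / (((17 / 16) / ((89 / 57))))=485299200 / 323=1502474.30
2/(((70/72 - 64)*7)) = -72/15883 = -0.00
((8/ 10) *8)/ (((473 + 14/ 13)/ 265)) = 22048/ 6163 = 3.58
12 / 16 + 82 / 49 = 475 / 196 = 2.42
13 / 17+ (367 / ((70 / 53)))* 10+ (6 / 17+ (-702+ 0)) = 247262 / 119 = 2077.83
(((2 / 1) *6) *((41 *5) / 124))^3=232608375 / 29791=7808.01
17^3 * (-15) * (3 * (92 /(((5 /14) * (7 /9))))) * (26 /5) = -1903807152 /5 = -380761430.40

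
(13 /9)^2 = 169 /81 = 2.09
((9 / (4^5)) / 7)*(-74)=-333 / 3584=-0.09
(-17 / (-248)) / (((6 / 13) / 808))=22321 / 186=120.01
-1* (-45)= 45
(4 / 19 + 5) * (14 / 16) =693 / 152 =4.56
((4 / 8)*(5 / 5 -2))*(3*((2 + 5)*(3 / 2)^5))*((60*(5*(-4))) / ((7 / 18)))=492075 / 2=246037.50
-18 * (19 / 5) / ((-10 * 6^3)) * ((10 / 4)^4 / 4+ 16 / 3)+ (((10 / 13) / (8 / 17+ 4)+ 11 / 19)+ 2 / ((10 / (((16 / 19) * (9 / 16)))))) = 37670287 / 28454400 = 1.32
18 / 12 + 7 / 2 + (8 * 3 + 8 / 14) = 207 / 7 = 29.57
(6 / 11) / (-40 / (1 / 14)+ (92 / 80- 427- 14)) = -120 / 219967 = -0.00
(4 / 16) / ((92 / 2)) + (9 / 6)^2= 415 / 184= 2.26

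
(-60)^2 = 3600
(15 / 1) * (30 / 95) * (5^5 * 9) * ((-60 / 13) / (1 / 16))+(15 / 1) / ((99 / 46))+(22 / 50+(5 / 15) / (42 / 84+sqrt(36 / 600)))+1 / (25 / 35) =-668249342018 / 67925 - 10 * sqrt(6) / 57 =-9838047.42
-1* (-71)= 71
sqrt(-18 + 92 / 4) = 2.24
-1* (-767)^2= -588289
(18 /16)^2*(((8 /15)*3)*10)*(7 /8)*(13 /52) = 567 /128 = 4.43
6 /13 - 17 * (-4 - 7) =2437 /13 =187.46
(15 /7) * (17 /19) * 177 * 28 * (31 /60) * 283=26397957 /19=1389366.16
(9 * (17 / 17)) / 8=9 / 8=1.12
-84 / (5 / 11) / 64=-231 / 80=-2.89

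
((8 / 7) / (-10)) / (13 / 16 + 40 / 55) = -704 / 9485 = -0.07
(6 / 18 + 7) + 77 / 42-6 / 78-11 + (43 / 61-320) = -1528295 / 4758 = -321.21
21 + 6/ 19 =405/ 19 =21.32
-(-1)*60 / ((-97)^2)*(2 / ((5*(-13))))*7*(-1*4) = 672 / 122317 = 0.01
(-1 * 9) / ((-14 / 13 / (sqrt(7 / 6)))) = 9.03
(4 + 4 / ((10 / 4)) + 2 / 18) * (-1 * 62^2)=-987908 / 45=-21953.51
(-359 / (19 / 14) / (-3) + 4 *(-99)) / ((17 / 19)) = -17546 / 51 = -344.04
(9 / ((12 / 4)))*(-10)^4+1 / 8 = 240001 / 8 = 30000.12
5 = 5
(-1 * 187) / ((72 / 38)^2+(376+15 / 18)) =-405042 / 823997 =-0.49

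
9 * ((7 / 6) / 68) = 21 / 136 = 0.15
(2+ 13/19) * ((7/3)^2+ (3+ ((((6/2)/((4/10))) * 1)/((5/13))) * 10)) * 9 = 93381/19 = 4914.79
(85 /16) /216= 0.02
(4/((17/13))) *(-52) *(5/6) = -6760/51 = -132.55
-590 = -590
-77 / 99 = -0.78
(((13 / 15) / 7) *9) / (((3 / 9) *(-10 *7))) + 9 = 21933 / 2450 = 8.95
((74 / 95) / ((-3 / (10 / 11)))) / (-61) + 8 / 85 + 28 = 91346416 / 3250995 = 28.10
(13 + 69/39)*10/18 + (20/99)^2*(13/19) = 19930960/2420847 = 8.23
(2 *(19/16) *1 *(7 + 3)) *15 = 1425/4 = 356.25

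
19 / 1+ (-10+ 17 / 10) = 107 / 10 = 10.70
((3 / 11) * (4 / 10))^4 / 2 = 648 / 9150625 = 0.00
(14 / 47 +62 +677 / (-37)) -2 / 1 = 42.00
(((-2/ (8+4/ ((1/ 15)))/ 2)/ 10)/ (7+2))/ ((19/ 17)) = -1/ 6840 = -0.00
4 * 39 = 156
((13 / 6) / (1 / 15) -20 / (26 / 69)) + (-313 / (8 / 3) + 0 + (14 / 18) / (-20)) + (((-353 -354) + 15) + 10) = -3837557 / 4680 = -819.99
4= 4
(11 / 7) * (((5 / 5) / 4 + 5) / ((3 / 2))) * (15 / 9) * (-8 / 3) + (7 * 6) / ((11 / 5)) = -530 / 99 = -5.35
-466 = -466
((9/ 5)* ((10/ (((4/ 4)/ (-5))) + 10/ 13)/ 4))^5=-1981355655168/ 371293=-5336366.85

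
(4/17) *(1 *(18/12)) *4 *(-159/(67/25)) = -95400/1139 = -83.76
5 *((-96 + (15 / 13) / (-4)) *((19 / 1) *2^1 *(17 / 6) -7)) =-1260095 / 26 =-48465.19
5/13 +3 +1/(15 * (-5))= 3287/975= 3.37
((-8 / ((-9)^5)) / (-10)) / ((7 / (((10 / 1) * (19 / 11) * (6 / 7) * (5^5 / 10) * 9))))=-95000 / 1178793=-0.08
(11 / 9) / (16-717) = -11 / 6309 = -0.00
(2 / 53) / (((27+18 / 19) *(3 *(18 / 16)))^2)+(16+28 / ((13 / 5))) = 3791156851340 / 141623653041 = 26.77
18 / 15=1.20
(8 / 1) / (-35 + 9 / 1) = -0.31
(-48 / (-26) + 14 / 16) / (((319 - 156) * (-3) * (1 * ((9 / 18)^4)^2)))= -9056 / 6357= -1.42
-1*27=-27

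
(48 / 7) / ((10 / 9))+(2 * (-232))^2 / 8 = 942136 / 35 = 26918.17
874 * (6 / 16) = 1311 / 4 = 327.75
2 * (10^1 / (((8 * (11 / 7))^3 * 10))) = 343 / 340736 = 0.00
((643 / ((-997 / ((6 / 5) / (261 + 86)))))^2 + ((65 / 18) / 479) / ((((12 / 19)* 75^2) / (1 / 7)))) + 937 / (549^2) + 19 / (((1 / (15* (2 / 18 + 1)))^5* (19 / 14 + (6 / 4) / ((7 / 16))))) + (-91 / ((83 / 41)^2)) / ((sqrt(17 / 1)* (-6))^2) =538412937664828862618359704544804301 / 105454449263983907517854067000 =5105644.58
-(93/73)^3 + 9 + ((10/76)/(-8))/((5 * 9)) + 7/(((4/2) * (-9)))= 2321376917/354783504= 6.54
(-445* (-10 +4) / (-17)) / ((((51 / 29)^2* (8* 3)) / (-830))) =155311675 / 88434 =1756.24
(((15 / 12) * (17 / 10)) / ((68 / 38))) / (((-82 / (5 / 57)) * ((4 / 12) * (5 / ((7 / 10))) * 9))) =-7 / 118080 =-0.00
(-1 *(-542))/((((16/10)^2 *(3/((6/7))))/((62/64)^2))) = 6510775/114688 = 56.77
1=1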